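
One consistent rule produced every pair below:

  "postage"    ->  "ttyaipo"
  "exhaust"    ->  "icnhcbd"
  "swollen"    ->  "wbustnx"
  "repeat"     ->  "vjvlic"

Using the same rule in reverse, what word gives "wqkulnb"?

In postage: p→t is +4, o→t is +5, s→y is +6, t→a is +7 — the shift increases by 1 each position. The shift increases by 1 at each position, starting from +4: 4, 5, 6, ….
Decoding wqkulnb: w−4=s, q−5=l, k−6=e, u−7=n, l−8=d, n−9=e, b−10=r.

slender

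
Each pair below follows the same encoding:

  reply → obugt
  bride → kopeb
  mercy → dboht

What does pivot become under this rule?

upcxi

r(17)→o(14) and e(4)→b(1) fit y≡23x+13 (mod 26); the inverse of 23 mod 26 is 17. Each letter's alphabet position (a=0..z=25) is mapped through 23·x+13 mod 26 — an affine cipher.
Applying it to pivot: p(15)→23·15+13≡20=u; i(8)→23·8+13≡15=p; v(21)→23·21+13≡2=c; o(14)→23·14+13≡23=x; t(19)→23·19+13≡8=i (all mod 26).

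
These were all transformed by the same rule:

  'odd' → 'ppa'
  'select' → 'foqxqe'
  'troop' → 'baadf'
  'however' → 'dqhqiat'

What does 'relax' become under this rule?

The output letters match the input read backwards, each shifted +12: odd reversed is ddo. Two steps: reverse the string, then apply a Caesar shift of +12.
For relax: reverse → xaler; then shift: x+12=j, a+12=m, l+12=x, e+12=q, r+12=d.

jmxqd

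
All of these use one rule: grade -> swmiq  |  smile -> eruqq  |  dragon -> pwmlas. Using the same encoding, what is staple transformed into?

eymuxj

Shifts by position in grade: pos 0: g→s (+12), pos 1: r→w (+5), pos 2: a→m (+12), pos 3: d→i (+5) — repeating every 2. A repeating key of period 2 is used — shifts +12, +5 over and over.
Applying it to staple: s+12=e, t+5=y, a+12=m, p+5=u, l+12=x, e+5=j.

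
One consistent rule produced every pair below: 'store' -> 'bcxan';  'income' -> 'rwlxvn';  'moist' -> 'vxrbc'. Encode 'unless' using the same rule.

It's a constant shift of +9 (ROT9).
For unless: u+9=d, n+9=w, l+9=u, e+9=n, s+9=b, s+9=b.

dwunbb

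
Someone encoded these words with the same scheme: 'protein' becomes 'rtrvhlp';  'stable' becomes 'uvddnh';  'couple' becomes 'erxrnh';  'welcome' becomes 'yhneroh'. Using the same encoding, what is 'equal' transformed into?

hsxdn

The shift depends on letter class: consonant p→r is +2, but vowel o→r is +3. Vowels shift forward by 3 and consonants shift forward by 2.
On equal: e(vowel)+3=h, q(cons)+2=s, u(vowel)+3=x, a(vowel)+3=d, l(cons)+2=n.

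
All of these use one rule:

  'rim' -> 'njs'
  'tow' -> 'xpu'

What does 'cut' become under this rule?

uvd

The output letters match the input read backwards, each shifted +1: rim reversed is mir. Read the word backwards and shift each letter +1.
On cut: reverse → tuc; then shift: t+1=u, u+1=v, c+1=d.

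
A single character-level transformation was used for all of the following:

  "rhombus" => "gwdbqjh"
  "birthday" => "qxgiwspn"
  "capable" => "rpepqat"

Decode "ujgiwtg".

It's a constant shift of +15 (ROT15).
Undoing it on ujgiwtg: u−15=f, j−15=u, g−15=r, i−15=t, w−15=h, t−15=e, g−15=r.

further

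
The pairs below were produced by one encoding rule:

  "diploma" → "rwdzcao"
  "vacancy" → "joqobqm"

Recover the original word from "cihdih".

Compare letters: d→r is +14, i→w is +14, p→d is +14 — a constant shift. It's a constant shift of +14 (ROT14).
Decoding cihdih: c−14=o, i−14=u, h−14=t, d−14=p, i−14=u, h−14=t.

output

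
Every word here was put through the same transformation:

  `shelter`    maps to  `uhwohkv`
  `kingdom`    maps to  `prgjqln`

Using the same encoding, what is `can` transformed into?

qdf

The output letters match the input read backwards, each shifted +3: shelter reversed is retlehs. The word is reversed, then every letter is shifted forward by 3.
Applying it to can: reverse → nac; then shift: n+3=q, a+3=d, c+3=f.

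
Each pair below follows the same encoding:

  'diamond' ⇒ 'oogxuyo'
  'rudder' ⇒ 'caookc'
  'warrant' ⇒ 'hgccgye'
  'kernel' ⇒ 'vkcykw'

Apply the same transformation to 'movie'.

xugok

The shift depends on letter class: consonant d→o is +11, but vowel i→o is +6. Two shifts are in play — +6 for a/e/i/o/u, +11 for every other letter.
On movie: m(cons)+11=x, o(vowel)+6=u, v(cons)+11=g, i(vowel)+6=o, e(vowel)+6=k.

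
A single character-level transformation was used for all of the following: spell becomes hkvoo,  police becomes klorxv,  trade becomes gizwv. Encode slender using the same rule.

Each pair mirrors across the alphabet (s↔h, p↔k, e↔v): positions sum to 25. Each letter is replaced by its mirror in the alphabet: a↔z, b↔y, c↔x, and so on (the Atbash cipher).
For slender: s↔h, l↔o, e↔v, n↔m, d↔w, e↔v, r↔i.

hovmwvi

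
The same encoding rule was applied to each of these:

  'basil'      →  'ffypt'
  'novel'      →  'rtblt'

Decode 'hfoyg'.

dairy

In basil: b→f is +4, a→f is +5, s→y is +6, i→p is +7 — the shift increases by 1 each position. The shift increases by 1 at each position, starting from +4: 4, 5, 6, ….
Decoding hfoyg: h−4=d, f−5=a, o−6=i, y−7=r, g−8=y.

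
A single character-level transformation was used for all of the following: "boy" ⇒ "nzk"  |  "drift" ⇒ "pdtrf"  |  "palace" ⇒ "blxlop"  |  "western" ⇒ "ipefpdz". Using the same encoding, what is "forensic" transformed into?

rzdpzeto

The shift depends on letter class: consonant b→n is +12, but vowel o→z is +11. The rule splits by letter class: vowels +11, consonants +12.
For forensic: f(cons)+12=r, o(vowel)+11=z, r(cons)+12=d, e(vowel)+11=p, n(cons)+12=z, s(cons)+12=e, i(vowel)+11=t, c(cons)+12=o.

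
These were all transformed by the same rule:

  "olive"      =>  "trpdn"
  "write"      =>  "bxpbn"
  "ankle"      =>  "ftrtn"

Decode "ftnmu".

angel

In olive: o→t is +5, l→r is +6, i→p is +7, v→d is +8 — the shift increases by 1 each position. The shift increases by 1 at each position, starting from +5: 5, 6, 7, ….
Reversing it on ftnmu: f−5=a, t−6=n, n−7=g, m−8=e, u−9=l.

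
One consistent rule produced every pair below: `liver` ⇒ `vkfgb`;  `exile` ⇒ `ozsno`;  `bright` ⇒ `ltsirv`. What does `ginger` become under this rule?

qkxiot

Shifts by position in liver: pos 0: l→v (+10), pos 1: i→k (+2), pos 2: v→f (+10), pos 3: e→g (+2) — repeating every 2. The shifts repeat in a cycle of length 2: positions 0,1,… shift by +10, +2, then the pattern repeats.
Applying it to ginger: g+10=q, i+2=k, n+10=x, g+2=i, e+10=o, r+2=t.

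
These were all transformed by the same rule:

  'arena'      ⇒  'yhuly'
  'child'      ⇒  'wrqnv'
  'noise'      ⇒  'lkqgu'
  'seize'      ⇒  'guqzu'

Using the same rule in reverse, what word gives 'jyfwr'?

patch

Treating letters as 0–25, the rule is x ↦ 25x + 24 (mod 26).
Reversing it on jyfwr: j(9)→25·(9−24)≡15=p; y(24)→25·(24−24)≡0=a; f(5)→25·(5−24)≡19=t; w(22)→25·(22−24)≡2=c; r(17)→25·(17−24)≡7=h (all mod 26).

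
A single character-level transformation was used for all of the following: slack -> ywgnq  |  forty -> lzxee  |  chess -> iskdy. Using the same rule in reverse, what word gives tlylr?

nasal

Shifts by position in slack: pos 0: s→y (+6), pos 1: l→w (+11), pos 2: a→g (+6), pos 3: c→n (+11) — repeating every 2. A repeating key of period 2 is used — shifts +6, +11 over and over.
Undoing it on tlylr: t−6=n, l−11=a, y−6=s, l−11=a, r−6=l.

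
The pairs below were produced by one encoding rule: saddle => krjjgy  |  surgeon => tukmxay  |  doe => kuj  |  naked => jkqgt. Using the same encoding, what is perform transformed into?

The output letters match the input read backwards, each shifted +6: saddle reversed is elddas. Read the word backwards and shift each letter +6.
On perform: reverse → mrofrep; then shift: m+6=s, r+6=x, o+6=u, f+6=l, r+6=x, e+6=k, p+6=v.

sxulxkv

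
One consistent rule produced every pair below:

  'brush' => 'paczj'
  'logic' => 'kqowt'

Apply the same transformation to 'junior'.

zwqvcr

The output letters match the input read backwards, each shifted +8: brush reversed is hsurb. Read the word backwards and shift each letter +8.
On junior: reverse → roinuj; then shift: r+8=z, o+8=w, i+8=q, n+8=v, u+8=c, j+8=r.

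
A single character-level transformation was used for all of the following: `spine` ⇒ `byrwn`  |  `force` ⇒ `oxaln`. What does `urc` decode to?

lit

Compare letters: s→b is +9, p→y is +9, i→r is +9 — a constant shift. Every letter moves 9 places later in the alphabet, wrapping around z→a.
Undoing it on urc: u−9=l, r−9=i, c−9=t.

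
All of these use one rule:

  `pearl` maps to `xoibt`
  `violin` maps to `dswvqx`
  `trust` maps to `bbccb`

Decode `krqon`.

chief

Shifts by position in pearl: pos 0: p→x (+8), pos 1: e→o (+10), pos 2: a→i (+8), pos 3: r→b (+10) — repeating every 2. It's a Vigenère-style cipher with numeric key [8,10]: position i shifts by key[i mod 2].
Undoing it on krqon: k−8=c, r−10=h, q−8=i, o−10=e, n−8=f.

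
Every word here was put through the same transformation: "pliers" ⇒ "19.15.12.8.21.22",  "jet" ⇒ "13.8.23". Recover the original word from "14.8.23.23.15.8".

kettle

p is letter #16 and maps to 19: an offset of 3. Each letter is replaced by its alphabet position (a=1..z=26) + 3.
Undoing it on 14.8.23.23.15.8: 14→(14−3)÷1=11=k, 8→(8−3)÷1=5=e, 23→(23−3)÷1=20=t, 23→(23−3)÷1=20=t, 15→(15−3)÷1=12=l, 8→(8−3)÷1=5=e.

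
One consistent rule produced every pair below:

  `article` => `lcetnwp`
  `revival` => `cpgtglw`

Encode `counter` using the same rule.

Compare letters: a→l is +11, r→c is +11, t→e is +11 — a constant shift. It's a constant shift of +11 (ROT11).
On counter: c+11=n, o+11=z, u+11=f, n+11=y, t+11=e, e+11=p, r+11=c.

nzfyepc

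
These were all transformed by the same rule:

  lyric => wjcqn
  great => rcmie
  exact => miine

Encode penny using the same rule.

The shift depends on letter class: consonant l→w is +11, but vowel i→q is +8. The rule splits by letter class: vowels +8, consonants +11.
For penny: p(cons)+11=a, e(vowel)+8=m, n(cons)+11=y, n(cons)+11=y, y(cons)+11=j.

amyyj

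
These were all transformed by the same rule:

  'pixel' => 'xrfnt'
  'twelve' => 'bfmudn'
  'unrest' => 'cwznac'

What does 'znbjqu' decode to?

retail

Shifts by position in pixel: pos 0: p→x (+8), pos 1: i→r (+9), pos 2: x→f (+8), pos 3: e→n (+9) — repeating every 2. The shifts repeat in a cycle of length 2: positions 0,1,… shift by +8, +9, then the pattern repeats.
Decoding znbjqu: z−8=r, n−9=e, b−8=t, j−9=a, q−8=i, u−9=l.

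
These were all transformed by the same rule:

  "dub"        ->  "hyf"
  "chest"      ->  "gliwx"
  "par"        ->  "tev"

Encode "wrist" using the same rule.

avmwx

Compare letters: d→h is +4, u→y is +4, b→f is +4 — a constant shift. Each letter is shifted forward by 4 in the alphabet (a Caesar shift of +4).
On wrist: w+4=a, r+4=v, i+4=m, s+4=w, t+4=x.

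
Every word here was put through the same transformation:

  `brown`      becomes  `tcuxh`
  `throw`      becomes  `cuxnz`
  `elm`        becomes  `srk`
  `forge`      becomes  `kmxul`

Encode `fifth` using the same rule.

nzlol

Two steps: reverse the string, then apply a Caesar shift of +6.
For fifth: reverse → htfif; then shift: h+6=n, t+6=z, f+6=l, i+6=o, f+6=l.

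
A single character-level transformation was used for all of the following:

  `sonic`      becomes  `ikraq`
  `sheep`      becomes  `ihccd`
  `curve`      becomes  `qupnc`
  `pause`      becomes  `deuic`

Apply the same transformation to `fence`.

s(18)→i(8) and o(14)→k(10) fit y≡19x+4 (mod 26); the inverse of 19 mod 26 is 11. This is an affine cipher: with a=0,…,z=25, each position x becomes (19x+4) mod 26.
On fence: f(5)→19·5+4≡21=v; e(4)→19·4+4≡2=c; n(13)→19·13+4≡17=r; c(2)→19·2+4≡16=q; e(4)→19·4+4≡2=c (all mod 26).

vcrqc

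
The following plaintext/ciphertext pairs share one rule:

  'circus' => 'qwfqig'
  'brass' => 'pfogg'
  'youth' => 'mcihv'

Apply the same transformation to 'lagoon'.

zouccb

Compare letters: c→q is +14, i→w is +14, r→f is +14 — a constant shift. Each letter is shifted forward by 14 in the alphabet (a Caesar shift of +14).
Applying it to lagoon: l+14=z, a+14=o, g+14=u, o+14=c, o+14=c, n+14=b.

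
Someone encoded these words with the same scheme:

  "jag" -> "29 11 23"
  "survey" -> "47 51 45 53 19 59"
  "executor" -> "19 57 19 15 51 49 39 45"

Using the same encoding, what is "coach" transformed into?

With a=1..z=26, the number is 2·pos + 9.
On coach: c=3→15, o=15→39, a=1→11, c=3→15, h=8→25.

15 39 11 15 25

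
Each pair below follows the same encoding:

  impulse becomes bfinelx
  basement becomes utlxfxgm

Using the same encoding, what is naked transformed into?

Compare letters: i→b is +19, m→f is +19, p→i is +19 — a constant shift. Every letter moves 19 places later in the alphabet, wrapping around z→a.
On naked: n+19=g, a+19=t, k+19=d, e+19=x, d+19=w.

gtdxw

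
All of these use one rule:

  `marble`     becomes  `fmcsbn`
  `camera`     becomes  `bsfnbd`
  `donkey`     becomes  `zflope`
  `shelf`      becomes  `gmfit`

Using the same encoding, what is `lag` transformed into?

hbm

The word is reversed, then every letter is shifted forward by 1.
On lag: reverse → gal; then shift: g+1=h, a+1=b, l+1=m.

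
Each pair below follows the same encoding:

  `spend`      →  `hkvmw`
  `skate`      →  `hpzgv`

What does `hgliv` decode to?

store

This is the alphabet-reversal cipher (Atbash): a becomes z, b becomes y, etc.
Reversing it on hgliv: h↔s, g↔t, l↔o, i↔r, v↔e.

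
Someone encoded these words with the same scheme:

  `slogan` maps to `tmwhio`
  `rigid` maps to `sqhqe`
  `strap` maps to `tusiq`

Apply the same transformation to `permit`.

qmsnqu

Vowels shift forward by 8 and consonants shift forward by 1.
On permit: p(cons)+1=q, e(vowel)+8=m, r(cons)+1=s, m(cons)+1=n, i(vowel)+8=q, t(cons)+1=u.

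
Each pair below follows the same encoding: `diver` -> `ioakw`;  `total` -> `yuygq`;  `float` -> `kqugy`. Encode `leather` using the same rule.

qkgymkw

The shift depends on letter class: consonant d→i is +5, but vowel i→o is +6. The rule splits by letter class: vowels +6, consonants +5.
On leather: l(cons)+5=q, e(vowel)+6=k, a(vowel)+6=g, t(cons)+5=y, h(cons)+5=m, e(vowel)+6=k, r(cons)+5=w.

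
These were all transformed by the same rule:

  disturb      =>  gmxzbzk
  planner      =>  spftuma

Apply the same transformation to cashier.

In disturb: d→g is +3, i→m is +4, s→x is +5, t→z is +6 — the shift increases by 1 each position. Each letter shifts forward by (position + 3), i.e. 3, 4, 5, … — the shift grows by one for each successive letter.
On cashier: c+3=f, a+4=e, s+5=x, h+6=n, i+7=p, e+8=m, r+9=a.

fexnpma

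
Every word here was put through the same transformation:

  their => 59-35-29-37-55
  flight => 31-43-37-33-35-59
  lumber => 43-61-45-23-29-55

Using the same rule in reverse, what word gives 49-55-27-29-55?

order

Each letter becomes 2×(its alphabet position, a=1..z=26) + 19.
Decoding 49-55-27-29-55: 49→(49−19)÷2=15=o, 55→(55−19)÷2=18=r, 27→(27−19)÷2=4=d, 29→(29−19)÷2=5=e, 55→(55−19)÷2=18=r.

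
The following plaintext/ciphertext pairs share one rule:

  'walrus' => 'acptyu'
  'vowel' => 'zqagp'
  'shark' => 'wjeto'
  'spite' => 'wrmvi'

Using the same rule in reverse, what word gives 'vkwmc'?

Shifts by position in walrus: pos 0: w→a (+4), pos 1: a→c (+2), pos 2: l→p (+4), pos 3: r→t (+2) — repeating every 2. The shifts repeat in a cycle of length 2: positions 0,1,… shift by +4, +2, then the pattern repeats.
Reversing it on vkwmc: v−4=r, k−2=i, w−4=s, m−2=k, c−4=y.

risky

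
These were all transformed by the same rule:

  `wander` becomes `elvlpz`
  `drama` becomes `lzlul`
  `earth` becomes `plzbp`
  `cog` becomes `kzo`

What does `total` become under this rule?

bzblt

The shift depends on letter class: consonant w→e is +8, but vowel a→l is +11. The rule splits by letter class: vowels +11, consonants +8.
For total: t(cons)+8=b, o(vowel)+11=z, t(cons)+8=b, a(vowel)+11=l, l(cons)+8=t.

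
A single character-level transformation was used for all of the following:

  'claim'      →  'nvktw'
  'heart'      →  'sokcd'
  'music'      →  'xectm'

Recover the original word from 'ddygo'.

stove

A repeating key of period 3 is used — shifts +11, +10, +10 over and over.
Reversing it on ddygo: d−11=s, d−10=t, y−10=o, g−11=v, o−10=e.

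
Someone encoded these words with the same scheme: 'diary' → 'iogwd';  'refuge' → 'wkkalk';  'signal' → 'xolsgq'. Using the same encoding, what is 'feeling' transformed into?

Vowels shift forward by 6 and consonants shift forward by 5.
Applying it to feeling: f(cons)+5=k, e(vowel)+6=k, e(vowel)+6=k, l(cons)+5=q, i(vowel)+6=o, n(cons)+5=s, g(cons)+5=l.

kkkqosl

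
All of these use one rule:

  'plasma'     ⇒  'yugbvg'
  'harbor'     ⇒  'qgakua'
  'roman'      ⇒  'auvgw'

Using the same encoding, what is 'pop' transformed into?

yuy

Two shifts are in play — +6 for a/e/i/o/u, +9 for every other letter.
For pop: p(cons)+9=y, o(vowel)+6=u, p(cons)+9=y.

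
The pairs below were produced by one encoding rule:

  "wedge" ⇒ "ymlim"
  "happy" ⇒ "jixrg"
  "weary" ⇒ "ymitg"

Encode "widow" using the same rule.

Shifts by position in wedge: pos 0: w→y (+2), pos 1: e→m (+8), pos 2: d→l (+8), pos 3: g→i (+2), pos 4: e→m (+8) — repeating every 3. A repeating key of period 3 is used — shifts +2, +8, +8 over and over.
On widow: w+2=y, i+8=q, d+8=l, o+2=q, w+8=e.

yqlqe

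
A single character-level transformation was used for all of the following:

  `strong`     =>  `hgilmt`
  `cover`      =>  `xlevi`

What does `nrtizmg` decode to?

Each letter is replaced by its mirror in the alphabet: a↔z, b↔y, c↔x, and so on (the Atbash cipher).
Reversing it on nrtizmg: n↔m, r↔i, t↔g, i↔r, z↔a, m↔n, g↔t.

migrant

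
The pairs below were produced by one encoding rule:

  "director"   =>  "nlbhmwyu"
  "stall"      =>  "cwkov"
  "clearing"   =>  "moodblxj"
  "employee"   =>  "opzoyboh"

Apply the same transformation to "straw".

Shifts by position in director: pos 0: d→n (+10), pos 1: i→l (+3), pos 2: r→b (+10), pos 3: e→h (+3) — repeating every 2. A repeating key of period 2 is used — shifts +10, +3 over and over.
Applying it to straw: s+10=c, t+3=w, r+10=b, a+3=d, w+10=g.

cwbdg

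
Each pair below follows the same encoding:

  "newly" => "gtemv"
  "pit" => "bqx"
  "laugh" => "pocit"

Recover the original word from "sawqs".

Read the word backwards and shift each letter +8.
Decoding sawqs: shift back: s−8=k, a−8=s, w−8=o, q−8=i, s−8=k → ksoik; then reverse → kiosk.

kiosk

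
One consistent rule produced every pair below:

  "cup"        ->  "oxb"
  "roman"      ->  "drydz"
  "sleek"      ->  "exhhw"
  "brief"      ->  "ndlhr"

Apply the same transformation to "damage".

pdydsh

Two shifts are in play — +3 for a/e/i/o/u, +12 for every other letter.
On damage: d(cons)+12=p, a(vowel)+3=d, m(cons)+12=y, a(vowel)+3=d, g(cons)+12=s, e(vowel)+3=h.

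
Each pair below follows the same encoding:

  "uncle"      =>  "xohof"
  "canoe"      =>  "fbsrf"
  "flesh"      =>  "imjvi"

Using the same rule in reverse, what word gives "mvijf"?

judge

The shifts repeat in a cycle of length 3: positions 0,1,… shift by +3, +1, +5, then the pattern repeats.
Undoing it on mvijf: m−3=j, v−1=u, i−5=d, j−3=g, f−1=e.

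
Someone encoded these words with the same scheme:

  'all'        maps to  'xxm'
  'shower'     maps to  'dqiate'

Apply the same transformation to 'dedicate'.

The word is reversed, then every letter is shifted forward by 12.
For dedicate: reverse → etacided; then shift: e+12=q, t+12=f, a+12=m, c+12=o, i+12=u, d+12=p, e+12=q, d+12=p.

qfmoupqp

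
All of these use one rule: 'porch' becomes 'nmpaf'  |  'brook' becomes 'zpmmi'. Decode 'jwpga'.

Compare letters: p→n is +24, o→m is +24, r→p is +24 — a constant shift. It's a constant shift of +24 (ROT24).
Undoing it on jwpga: j−24=l, w−24=y, p−24=r, g−24=i, a−24=c.

lyric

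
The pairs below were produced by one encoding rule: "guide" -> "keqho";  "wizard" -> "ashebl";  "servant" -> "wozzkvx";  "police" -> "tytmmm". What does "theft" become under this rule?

xrmjd

Shifts by position in guide: pos 0: g→k (+4), pos 1: u→e (+10), pos 2: i→q (+8), pos 3: d→h (+4), pos 4: e→o (+10) — repeating every 3. The shifts repeat in a cycle of length 3: positions 0,1,… shift by +4, +10, +8, then the pattern repeats.
Applying it to theft: t+4=x, h+10=r, e+8=m, f+4=j, t+10=d.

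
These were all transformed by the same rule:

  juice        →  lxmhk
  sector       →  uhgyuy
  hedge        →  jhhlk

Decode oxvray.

murmur

In juice: j→l is +2, u→x is +3, i→m is +4, c→h is +5 — the shift increases by 1 each position. The shift increases by 1 at each position, starting from +2: 2, 3, 4, ….
Reversing it on oxvray: o−2=m, x−3=u, v−4=r, r−5=m, a−6=u, y−7=r.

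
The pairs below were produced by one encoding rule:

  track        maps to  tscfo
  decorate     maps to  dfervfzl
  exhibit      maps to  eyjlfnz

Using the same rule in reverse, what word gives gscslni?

In track: t→t is +0, r→s is +1, a→c is +2, c→f is +3 — the shift increases by 1 each position. The shift increases by 1 at each position, starting from +0: 0, 1, 2, ….
Reversing it on gscslni: g−0=g, s−1=r, c−2=a, s−3=p, l−4=h, n−5=i, i−6=c.

graphic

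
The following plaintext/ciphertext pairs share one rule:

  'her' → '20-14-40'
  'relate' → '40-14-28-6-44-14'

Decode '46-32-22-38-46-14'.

unique

h(#8)→20 and e(#5)→14: differences scale by 2, so n = 2·pos + 4. The formula is n = 2×(alphabet index, a=1) + 4.
Reversing it on 46-32-22-38-46-14: 46→(46−4)÷2=21=u, 32→(32−4)÷2=14=n, 22→(22−4)÷2=9=i, 38→(38−4)÷2=17=q, 46→(46−4)÷2=21=u, 14→(14−4)÷2=5=e.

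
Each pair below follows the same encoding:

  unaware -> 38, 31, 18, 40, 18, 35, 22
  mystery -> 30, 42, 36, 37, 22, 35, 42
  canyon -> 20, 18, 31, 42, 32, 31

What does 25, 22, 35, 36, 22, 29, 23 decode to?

The number is (letter's place in the alphabet, a=1) + 17.
Decoding 25, 22, 35, 36, 22, 29, 23: 25→(25−17)÷1=8=h, 22→(22−17)÷1=5=e, 35→(35−17)÷1=18=r, 36→(36−17)÷1=19=s, 22→(22−17)÷1=5=e, 29→(29−17)÷1=12=l, 23→(23−17)÷1=6=f.

herself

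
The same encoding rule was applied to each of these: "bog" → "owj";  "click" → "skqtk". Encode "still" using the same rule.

ttqba

The output letters match the input read backwards, each shifted +8: bog reversed is gob. Two steps: reverse the string, then apply a Caesar shift of +8.
For still: reverse → llits; then shift: l+8=t, l+8=t, i+8=q, t+8=b, s+8=a.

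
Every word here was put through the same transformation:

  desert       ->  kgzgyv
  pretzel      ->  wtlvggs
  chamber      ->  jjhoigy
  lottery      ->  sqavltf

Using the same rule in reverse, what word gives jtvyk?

crowd

It's a Vigenère-style cipher with numeric key [7,2]: position i shifts by key[i mod 2].
Reversing it on jtvyk: j−7=c, t−2=r, v−7=o, y−2=w, k−7=d.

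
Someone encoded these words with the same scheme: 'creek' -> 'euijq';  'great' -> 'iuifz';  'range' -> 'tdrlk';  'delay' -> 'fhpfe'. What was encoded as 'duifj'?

In creek: c→e is +2, r→u is +3, e→i is +4, e→j is +5 — the shift increases by 1 each position. The shift increases by 1 at each position, starting from +2: 2, 3, 4, ….
Reversing it on duifj: d−2=b, u−3=r, i−4=e, f−5=a, j−6=d.

bread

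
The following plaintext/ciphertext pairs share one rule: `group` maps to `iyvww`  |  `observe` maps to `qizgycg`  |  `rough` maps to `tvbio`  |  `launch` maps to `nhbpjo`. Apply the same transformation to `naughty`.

Shifts by position in group: pos 0: g→i (+2), pos 1: r→y (+7), pos 2: o→v (+7), pos 3: u→w (+2), pos 4: p→w (+7) — repeating every 3. The shifts repeat in a cycle of length 3: positions 0,1,… shift by +2, +7, +7, then the pattern repeats.
For naughty: n+2=p, a+7=h, u+7=b, g+2=i, h+7=o, t+7=a, y+2=a.

phbioaa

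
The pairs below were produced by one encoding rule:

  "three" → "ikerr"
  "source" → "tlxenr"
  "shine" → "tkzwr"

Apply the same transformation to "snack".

t(19)→i(8) and h(7)→k(10) fit y≡15x+9 (mod 26); the inverse of 15 mod 26 is 7. Treating letters as 0–25, the rule is x ↦ 15x + 9 (mod 26).
For snack: s(18)→15·18+9≡19=t; n(13)→15·13+9≡22=w; a(0)→15·0+9≡9=j; c(2)→15·2+9≡13=n; k(10)→15·10+9≡3=d (all mod 26).

twjnd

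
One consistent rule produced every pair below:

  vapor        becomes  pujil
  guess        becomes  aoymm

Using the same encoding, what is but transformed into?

von

Compare letters: v→p is +20, a→u is +20, p→j is +20 — a constant shift. Every letter moves 20 places later in the alphabet, wrapping around z→a.
For but: b+20=v, u+20=o, t+20=n.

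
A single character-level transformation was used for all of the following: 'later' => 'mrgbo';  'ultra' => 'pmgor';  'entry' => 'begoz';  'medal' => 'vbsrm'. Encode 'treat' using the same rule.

gobrg

l(11)→m(12) and a(0)→r(17) fit y≡9x+17 (mod 26); the inverse of 9 mod 26 is 3. Each letter's alphabet position (a=0..z=25) is mapped through 9·x+17 mod 26 — an affine cipher.
Applying it to treat: t(19)→9·19+17≡6=g; r(17)→9·17+17≡14=o; e(4)→9·4+17≡1=b; a(0)→9·0+17≡17=r; t(19)→9·19+17≡6=g (all mod 26).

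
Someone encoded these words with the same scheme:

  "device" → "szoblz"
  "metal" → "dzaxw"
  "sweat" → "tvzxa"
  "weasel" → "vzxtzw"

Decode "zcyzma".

expert

Each letter's alphabet position (a=0..z=25) is mapped through 7·x+23 mod 26 — an affine cipher.
Undoing it on zcyzma: z(25)→15·(25−23)≡4=e; c(2)→15·(2−23)≡23=x; y(24)→15·(24−23)≡15=p; z(25)→15·(25−23)≡4=e; m(12)→15·(12−23)≡17=r; a(0)→15·(0−23)≡19=t (all mod 26).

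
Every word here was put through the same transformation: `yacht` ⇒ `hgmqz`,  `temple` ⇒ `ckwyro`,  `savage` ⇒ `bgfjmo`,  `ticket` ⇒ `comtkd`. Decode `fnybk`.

The shifts repeat in a cycle of length 3: positions 0,1,… shift by +9, +6, +10, then the pattern repeats.
Undoing it on fnybk: f−9=w, n−6=h, y−10=o, b−9=s, k−6=e.

whose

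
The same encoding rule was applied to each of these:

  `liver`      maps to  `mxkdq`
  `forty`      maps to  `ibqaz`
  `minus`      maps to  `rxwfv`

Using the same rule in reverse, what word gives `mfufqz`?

luxury

l(11)→m(12) and i(8)→x(23) fit y≡5x+9 (mod 26); the inverse of 5 mod 26 is 21. Treating letters as 0–25, the rule is x ↦ 5x + 9 (mod 26).
Reversing it on mfufqz: m(12)→21·(12−9)≡11=l; f(5)→21·(5−9)≡20=u; u(20)→21·(20−9)≡23=x; f(5)→21·(5−9)≡20=u; q(16)→21·(16−9)≡17=r; z(25)→21·(25−9)≡24=y (all mod 26).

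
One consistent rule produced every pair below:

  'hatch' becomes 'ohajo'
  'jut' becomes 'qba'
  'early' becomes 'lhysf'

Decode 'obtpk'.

Compare letters: h→o is +7, a→h is +7, t→a is +7 — a constant shift. Each letter is shifted forward by 7 in the alphabet (a Caesar shift of +7).
Reversing it on obtpk: o−7=h, b−7=u, t−7=m, p−7=i, k−7=d.

humid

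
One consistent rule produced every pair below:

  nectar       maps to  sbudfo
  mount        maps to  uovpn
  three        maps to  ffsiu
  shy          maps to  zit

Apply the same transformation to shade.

febit

The word is reversed, then every letter is shifted forward by 1.
Applying it to shade: reverse → edahs; then shift: e+1=f, d+1=e, a+1=b, h+1=i, s+1=t.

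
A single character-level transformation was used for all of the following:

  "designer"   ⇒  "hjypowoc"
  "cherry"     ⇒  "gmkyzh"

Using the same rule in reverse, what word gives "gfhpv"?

In designer: d→h is +4, e→j is +5, s→y is +6, i→p is +7 — the shift increases by 1 each position. Letter i (0-indexed) is shifted by i+4, so successive shifts are 4, 5, 6, ….
Decoding gfhpv: g−4=c, f−5=a, h−6=b, p−7=i, v−8=n.

cabin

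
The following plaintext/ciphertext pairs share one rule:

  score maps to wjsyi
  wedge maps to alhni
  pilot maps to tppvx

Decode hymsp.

The shifts repeat in a cycle of length 2: positions 0,1,… shift by +4, +7, then the pattern repeats.
Reversing it on hymsp: h−4=d, y−7=r, m−4=i, s−7=l, p−4=l.

drill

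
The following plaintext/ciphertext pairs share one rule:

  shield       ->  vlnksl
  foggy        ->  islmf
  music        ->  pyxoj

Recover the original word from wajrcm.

In shield: s→v is +3, h→l is +4, i→n is +5, e→k is +6 — the shift increases by 1 each position. The shift increases by 1 at each position, starting from +3: 3, 4, 5, ….
Decoding wajrcm: w−3=t, a−4=w, j−5=e, r−6=l, c−7=v, m−8=e.

twelve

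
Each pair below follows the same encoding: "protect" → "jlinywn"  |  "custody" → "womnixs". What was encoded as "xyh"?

It's a constant shift of +20 (ROT20).
Undoing it on xyh: x−20=d, y−20=e, h−20=n.

den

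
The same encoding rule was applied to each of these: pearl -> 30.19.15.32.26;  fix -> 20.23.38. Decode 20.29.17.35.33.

focus

The number is (letter's place in the alphabet, a=1) + 14.
Decoding 20.29.17.35.33: 20→(20−14)÷1=6=f, 29→(29−14)÷1=15=o, 17→(17−14)÷1=3=c, 35→(35−14)÷1=21=u, 33→(33−14)÷1=19=s.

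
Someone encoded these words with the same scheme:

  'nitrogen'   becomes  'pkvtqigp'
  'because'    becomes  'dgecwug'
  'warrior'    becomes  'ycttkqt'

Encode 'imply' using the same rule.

korna

Compare letters: n→p is +2, i→k is +2, t→v is +2 — a constant shift. It's a constant shift of +2 (ROT2).
For imply: i+2=k, m+2=o, p+2=r, l+2=n, y+2=a.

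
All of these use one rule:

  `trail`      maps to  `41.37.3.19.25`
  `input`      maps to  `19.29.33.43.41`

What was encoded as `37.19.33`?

Each letter becomes 2×(its alphabet position, a=1..z=26) + 1.
Reversing it on 37.19.33: 37→(37−1)÷2=18=r, 19→(19−1)÷2=9=i, 33→(33−1)÷2=16=p.

rip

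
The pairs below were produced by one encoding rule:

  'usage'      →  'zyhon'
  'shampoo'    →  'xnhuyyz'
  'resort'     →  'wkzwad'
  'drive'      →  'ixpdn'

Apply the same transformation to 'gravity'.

lxhdrdj

In usage: u→z is +5, s→y is +6, a→h is +7, g→o is +8 — the shift increases by 1 each position. The shift increases by 1 at each position, starting from +5: 5, 6, 7, ….
On gravity: g+5=l, r+6=x, a+7=h, v+8=d, i+9=r, t+10=d, y+11=j.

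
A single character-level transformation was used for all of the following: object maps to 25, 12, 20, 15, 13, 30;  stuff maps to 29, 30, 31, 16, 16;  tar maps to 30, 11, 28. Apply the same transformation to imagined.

19, 23, 11, 17, 19, 24, 15, 14

Letters become their 1-based position plus 10 (so a→11, b→12, …).
For imagined: i=9→19, m=13→23, a=1→11, g=7→17, i=9→19, n=14→24, e=5→15, d=4→14.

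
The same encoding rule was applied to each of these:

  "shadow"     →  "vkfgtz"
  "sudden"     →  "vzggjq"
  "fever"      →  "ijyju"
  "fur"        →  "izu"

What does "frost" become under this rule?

The shift depends on letter class: consonant s→v is +3, but vowel a→f is +5. The rule splits by letter class: vowels +5, consonants +3.
Applying it to frost: f(cons)+3=i, r(cons)+3=u, o(vowel)+5=t, s(cons)+3=v, t(cons)+3=w.

iutvw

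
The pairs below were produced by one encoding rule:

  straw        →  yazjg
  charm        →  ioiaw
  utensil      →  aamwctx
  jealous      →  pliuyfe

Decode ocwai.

ivory

In straw: s→y is +6, t→a is +7, r→z is +8, a→j is +9 — the shift increases by 1 each position. Letter i (0-indexed) is shifted by i+6, so successive shifts are 6, 7, 8, ….
Undoing it on ocwai: o−6=i, c−7=v, w−8=o, a−9=r, i−10=y.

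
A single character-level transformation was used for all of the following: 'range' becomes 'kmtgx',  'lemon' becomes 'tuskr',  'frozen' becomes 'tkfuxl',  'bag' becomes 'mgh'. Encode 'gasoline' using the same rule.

The output letters match the input read backwards, each shifted +6: range reversed is egnar. The word is reversed, then every letter is shifted forward by 6.
On gasoline: reverse → enilosag; then shift: e+6=k, n+6=t, i+6=o, l+6=r, o+6=u, s+6=y, a+6=g, g+6=m.

ktoruygm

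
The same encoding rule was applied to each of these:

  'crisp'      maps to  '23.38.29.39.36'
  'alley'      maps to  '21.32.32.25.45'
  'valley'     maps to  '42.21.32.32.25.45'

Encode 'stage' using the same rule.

c is letter #3 and maps to 23: an offset of 20. Each letter is replaced by its alphabet position (a=1..z=26) + 20.
For stage: s=19→39, t=20→40, a=1→21, g=7→27, e=5→25.

39.40.21.27.25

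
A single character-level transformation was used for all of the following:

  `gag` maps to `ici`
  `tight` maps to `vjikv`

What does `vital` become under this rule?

ncvkx

The output letters match the input read backwards, each shifted +2: gag reversed is gag. Two steps: reverse the string, then apply a Caesar shift of +2.
On vital: reverse → lativ; then shift: l+2=n, a+2=c, t+2=v, i+2=k, v+2=x.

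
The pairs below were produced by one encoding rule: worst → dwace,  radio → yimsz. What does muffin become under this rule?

tcoptz

In worst: w→d is +7, o→w is +8, r→a is +9, s→c is +10 — the shift increases by 1 each position. Letter i (0-indexed) is shifted by i+7, so successive shifts are 7, 8, 9, ….
For muffin: m+7=t, u+8=c, f+9=o, f+10=p, i+11=t, n+12=z.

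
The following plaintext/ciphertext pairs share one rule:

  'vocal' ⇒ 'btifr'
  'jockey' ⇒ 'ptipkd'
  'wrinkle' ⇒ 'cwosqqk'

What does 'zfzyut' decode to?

It's a Vigenère-style cipher with numeric key [6,5]: position i shifts by key[i mod 2].
Reversing it on zfzyut: z−6=t, f−5=a, z−6=t, y−5=t, u−6=o, t−5=o.

tattoo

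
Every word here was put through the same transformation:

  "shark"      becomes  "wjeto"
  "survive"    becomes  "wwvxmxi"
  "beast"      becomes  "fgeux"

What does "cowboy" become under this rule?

Shifts by position in shark: pos 0: s→w (+4), pos 1: h→j (+2), pos 2: a→e (+4), pos 3: r→t (+2) — repeating every 2. A repeating key of period 2 is used — shifts +4, +2 over and over.
Applying it to cowboy: c+4=g, o+2=q, w+4=a, b+2=d, o+4=s, y+2=a.

gqadsa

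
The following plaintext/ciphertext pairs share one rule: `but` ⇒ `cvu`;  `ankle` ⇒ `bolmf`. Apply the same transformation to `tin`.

ujo

Compare letters: b→c is +1, u→v is +1, t→u is +1 — a constant shift. This is a Caesar cipher with shift 1.
For tin: t+1=u, i+1=j, n+1=o.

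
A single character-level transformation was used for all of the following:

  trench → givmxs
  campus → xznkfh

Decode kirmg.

print

Each letter is replaced by its mirror in the alphabet: a↔z, b↔y, c↔x, and so on (the Atbash cipher).
Reversing it on kirmg: k↔p, i↔r, r↔i, m↔n, g↔t.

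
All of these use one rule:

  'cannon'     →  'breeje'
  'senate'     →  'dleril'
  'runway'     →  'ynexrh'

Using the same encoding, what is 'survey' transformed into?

c(2)→b(1) and a(0)→r(17) fit y≡5x+17 (mod 26); the inverse of 5 mod 26 is 21. Each letter's alphabet position (a=0..z=25) is mapped through 5·x+17 mod 26 — an affine cipher.
Applying it to survey: s(18)→5·18+17≡3=d; u(20)→5·20+17≡13=n; r(17)→5·17+17≡24=y; v(21)→5·21+17≡18=s; e(4)→5·4+17≡11=l; y(24)→5·24+17≡7=h (all mod 26).

dnyslh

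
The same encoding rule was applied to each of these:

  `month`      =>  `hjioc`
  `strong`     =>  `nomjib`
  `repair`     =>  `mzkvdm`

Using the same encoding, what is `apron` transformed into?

Compare letters: m→h is +21, o→j is +21, n→i is +21 — a constant shift. It's a constant shift of +21 (ROT21).
On apron: a+21=v, p+21=k, r+21=m, o+21=j, n+21=i.

vkmji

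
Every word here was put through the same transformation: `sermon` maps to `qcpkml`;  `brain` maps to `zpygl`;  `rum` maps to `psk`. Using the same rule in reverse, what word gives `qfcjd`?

shelf

Each letter is shifted forward by 24 in the alphabet (a Caesar shift of +24).
Decoding qfcjd: q−24=s, f−24=h, c−24=e, j−24=l, d−24=f.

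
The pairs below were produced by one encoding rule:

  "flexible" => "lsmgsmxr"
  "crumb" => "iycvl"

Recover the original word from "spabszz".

In flexible: f→l is +6, l→s is +7, e→m is +8, x→g is +9 — the shift increases by 1 each position. Letter i (0-indexed) is shifted by i+6, so successive shifts are 6, 7, 8, ….
Undoing it on spabszz: s−6=m, p−7=i, a−8=s, b−9=s, s−10=i, z−11=o, z−12=n.

mission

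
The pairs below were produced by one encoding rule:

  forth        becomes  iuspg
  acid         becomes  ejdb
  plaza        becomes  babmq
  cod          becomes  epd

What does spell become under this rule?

mmfqt

The word is reversed, then every letter is shifted forward by 1.
For spell: reverse → lleps; then shift: l+1=m, l+1=m, e+1=f, p+1=q, s+1=t.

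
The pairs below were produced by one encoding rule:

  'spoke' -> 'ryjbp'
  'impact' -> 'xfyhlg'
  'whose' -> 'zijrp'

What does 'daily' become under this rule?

ahxqd

This is an affine cipher: with a=0,…,z=25, each position x becomes (15x+7) mod 26.
On daily: d(3)→15·3+7≡0=a; a(0)→15·0+7≡7=h; i(8)→15·8+7≡23=x; l(11)→15·11+7≡16=q; y(24)→15·24+7≡3=d (all mod 26).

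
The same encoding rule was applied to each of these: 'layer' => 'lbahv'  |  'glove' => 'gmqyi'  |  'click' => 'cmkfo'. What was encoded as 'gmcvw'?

glass

In layer: l→l is +0, a→b is +1, y→a is +2, e→h is +3 — the shift increases by 1 each position. The shift increases by 1 at each position, starting from +0: 0, 1, 2, ….
Reversing it on gmcvw: g−0=g, m−1=l, c−2=a, v−3=s, w−4=s.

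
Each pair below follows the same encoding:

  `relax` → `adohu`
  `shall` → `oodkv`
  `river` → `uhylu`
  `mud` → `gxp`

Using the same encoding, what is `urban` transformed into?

qdeux

The output letters match the input read backwards, each shifted +3: relax reversed is xaler. The word is reversed, then every letter is shifted forward by 3.
On urban: reverse → nabru; then shift: n+3=q, a+3=d, b+3=e, r+3=u, u+3=x.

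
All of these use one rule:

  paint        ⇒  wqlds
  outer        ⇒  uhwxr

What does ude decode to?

Read the word backwards and shift each letter +3.
Decoding ude: shift back: u−3=r, d−3=a, e−3=b → rab; then reverse → bar.

bar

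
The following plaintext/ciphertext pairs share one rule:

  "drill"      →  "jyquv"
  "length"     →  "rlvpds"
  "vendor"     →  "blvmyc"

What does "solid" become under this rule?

yvtrn

In drill: d→j is +6, r→y is +7, i→q is +8, l→u is +9 — the shift increases by 1 each position. The shift increases by 1 at each position, starting from +6: 6, 7, 8, ….
For solid: s+6=y, o+7=v, l+8=t, i+9=r, d+10=n.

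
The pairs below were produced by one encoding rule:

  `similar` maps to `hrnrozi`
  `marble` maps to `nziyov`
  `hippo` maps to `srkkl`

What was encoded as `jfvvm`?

queen

Each pair mirrors across the alphabet (s↔h, i↔r, m↔n): positions sum to 25. Letters are reflected about the middle of the alphabet (position → 25−position): Atbash.
Reversing it on jfvvm: j↔q, f↔u, v↔e, v↔e, m↔n.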